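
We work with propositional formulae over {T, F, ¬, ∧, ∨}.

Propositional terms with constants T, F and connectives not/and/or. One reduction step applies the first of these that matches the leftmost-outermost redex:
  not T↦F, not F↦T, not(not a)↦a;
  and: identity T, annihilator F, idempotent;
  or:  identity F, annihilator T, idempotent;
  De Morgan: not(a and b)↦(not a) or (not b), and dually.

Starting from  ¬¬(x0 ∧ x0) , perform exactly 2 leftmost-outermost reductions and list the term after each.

Answer: after 2 steps: x0

Reduction:
  start: ¬¬(x0 ∧ x0)
  [1] x0 ∧ x0
  [2] x0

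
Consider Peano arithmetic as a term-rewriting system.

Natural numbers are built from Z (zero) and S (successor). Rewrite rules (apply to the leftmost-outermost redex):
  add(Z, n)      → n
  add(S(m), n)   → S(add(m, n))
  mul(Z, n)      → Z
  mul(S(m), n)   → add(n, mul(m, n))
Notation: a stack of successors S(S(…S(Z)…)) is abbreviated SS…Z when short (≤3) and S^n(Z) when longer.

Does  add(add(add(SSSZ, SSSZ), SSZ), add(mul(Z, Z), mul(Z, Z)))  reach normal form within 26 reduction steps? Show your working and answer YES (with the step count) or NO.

Answer: YES — reaches normal form S^8(Z) in 23 ≤ 26 steps

Working:
  start: add(add(add(SSSZ, SSSZ), SSZ), add(mul(Z, Z), mul(Z, Z)))
  step 1: add(add(S(add(SSZ, SSSZ)), SSZ), add(mul(Z, Z), mul(Z, Z)))
  step 2: add(S(add(add(SSZ, SSSZ), SSZ)), add(mul(Z, Z), mul(Z, Z)))
  step 3: S(add(add(add(SSZ, SSSZ), SSZ), add(mul(Z, Z), mul(Z, Z))))
  step 4: S(add(add(S(add(SZ, SSSZ)), SSZ), add(mul(Z, Z), mul(Z, Z))))
  step 5: S(add(S(add(add(SZ, SSSZ), SSZ)), add(mul(Z, Z), mul(Z, Z))))
  step 6: S(S(add(add(add(SZ, SSSZ), SSZ), add(mul(Z, Z), mul(Z, Z)))))
  step 7: S(S(add(add(S(add(Z, SSSZ)), SSZ), add(mul(Z, Z), mul(Z, Z)))))
  step 8: S(S(add(S(add(add(Z, SSSZ), SSZ)), add(mul(Z, Z), mul(Z, Z)))))
  step 9: S(S(S(add(add(add(Z, SSSZ), SSZ), add(mul(Z, Z), mul(Z, Z))))))
  step 10: S(S(S(add(add(SSSZ, SSZ), add(mul(Z, Z), mul(Z, Z))))))
  step 11: S(S(S(add(S(add(SSZ, SSZ)), add(mul(Z, Z), mul(Z, Z))))))
  step 12: S(S(S(S(add(add(SSZ, SSZ), add(mul(Z, Z), mul(Z, Z)))))))
  step 13: S(S(S(S(add(S(add(SZ, SSZ)), add(mul(Z, Z), mul(Z, Z)))))))
  step 14: S(S(S(S(S(add(add(SZ, SSZ), add(mul(Z, Z), mul(Z, Z))))))))
  step 15: S(S(S(S(S(add(S(add(Z, SSZ)), add(mul(Z, Z), mul(Z, Z))))))))
  step 16: S(S(S(S(S(S(add(add(Z, SSZ), add(mul(Z, Z), mul(Z, Z)))))))))
  step 17: S(S(S(S(S(S(add(SSZ, add(mul(Z, Z), mul(Z, Z)))))))))
  step 18: S(S(S(S(S(S(S(add(SZ, add(mul(Z, Z), mul(Z, Z))))))))))
  step 19: S(S(S(S(S(S(S(S(add(Z, add(mul(Z, Z), mul(Z, Z)))))))))))
  step 20: S(S(S(S(S(S(S(S(add(mul(Z, Z), mul(Z, Z))))))))))
  step 21: S(S(S(S(S(S(S(S(add(Z, mul(Z, Z))))))))))
  step 22: S(S(S(S(S(S(S(S(mul(Z, Z)))))))))
  step 23: S^8(Z)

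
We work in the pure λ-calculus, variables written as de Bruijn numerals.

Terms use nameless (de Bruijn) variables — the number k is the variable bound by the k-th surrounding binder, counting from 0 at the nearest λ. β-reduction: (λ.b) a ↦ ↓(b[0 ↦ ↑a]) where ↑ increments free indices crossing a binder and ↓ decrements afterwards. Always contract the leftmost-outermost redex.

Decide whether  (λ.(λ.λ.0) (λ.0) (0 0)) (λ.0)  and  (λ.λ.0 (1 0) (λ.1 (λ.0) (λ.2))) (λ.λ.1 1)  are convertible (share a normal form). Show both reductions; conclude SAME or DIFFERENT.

Term A:
  start: (λ.(λ.λ.0) (λ.0) (0 0)) (λ.0)
  [1] (λ.λ.0) (λ.0) ((λ.0) (λ.0))
  [2] (λ.0) ((λ.0) (λ.0))
  [3] (λ.0) (λ.0)
  [4] λ.0

Term B:
  start: (λ.λ.0 (1 0) (λ.1 (λ.0) (λ.2))) (λ.λ.1 1)
  [1] λ.0 ((λ.λ.1 1) 0) (λ.1 (λ.0) (λ.2))
  [2] λ.0 (λ.1 1) (λ.1 (λ.0) (λ.2))

Answer: DIFFERENT — A ⇓ λ.0, B ⇓ λ.0 (λ.1 1) (λ.1 (λ.0) (λ.2))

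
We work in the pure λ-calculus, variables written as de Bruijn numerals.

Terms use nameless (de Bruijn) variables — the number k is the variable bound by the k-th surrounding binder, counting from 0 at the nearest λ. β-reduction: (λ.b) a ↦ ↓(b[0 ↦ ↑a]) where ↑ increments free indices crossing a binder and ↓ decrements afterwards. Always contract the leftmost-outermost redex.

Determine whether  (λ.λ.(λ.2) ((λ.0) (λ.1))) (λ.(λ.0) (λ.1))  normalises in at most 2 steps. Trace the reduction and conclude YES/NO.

  start: (λ.λ.(λ.2) ((λ.0) (λ.1))) (λ.(λ.0) (λ.1))
  step 1: λ.(λ.λ.(λ.0) (λ.1)) ((λ.0) (λ.1))
  step 2: λ.λ.(λ.0) (λ.1)

Answer: NO — after 2 steps the term is λ.λ.(λ.0) (λ.1), not yet normal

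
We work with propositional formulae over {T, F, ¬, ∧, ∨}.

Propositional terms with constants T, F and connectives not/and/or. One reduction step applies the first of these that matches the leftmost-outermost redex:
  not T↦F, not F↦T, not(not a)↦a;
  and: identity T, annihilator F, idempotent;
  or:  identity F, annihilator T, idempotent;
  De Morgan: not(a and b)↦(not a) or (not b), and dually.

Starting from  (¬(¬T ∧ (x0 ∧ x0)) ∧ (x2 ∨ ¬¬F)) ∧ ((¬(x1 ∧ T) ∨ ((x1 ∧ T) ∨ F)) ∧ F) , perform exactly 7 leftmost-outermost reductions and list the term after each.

Answer: after 7 steps: x2 ∧ F

Working:
  start: (¬(¬T ∧ (x0 ∧ x0)) ∧ (x2 ∨ ¬¬F)) ∧ ((¬(x1 ∧ T) ∨ ((x1 ∧ T) ∨ F)) ∧ F)
  step 1: ((¬¬T ∨ ¬(x0 ∧ x0)) ∧ (x2 ∨ ¬¬F)) ∧ ((¬(x1 ∧ T) ∨ ((x1 ∧ T) ∨ F)) ∧ F)
  step 2: ((T ∨ ¬(x0 ∧ x0)) ∧ (x2 ∨ ¬¬F)) ∧ ((¬(x1 ∧ T) ∨ ((x1 ∧ T) ∨ F)) ∧ F)
  step 3: (T ∧ (x2 ∨ ¬¬F)) ∧ ((¬(x1 ∧ T) ∨ ((x1 ∧ T) ∨ F)) ∧ F)
  step 4: (x2 ∨ ¬¬F) ∧ ((¬(x1 ∧ T) ∨ ((x1 ∧ T) ∨ F)) ∧ F)
  step 5: (x2 ∨ F) ∧ ((¬(x1 ∧ T) ∨ ((x1 ∧ T) ∨ F)) ∧ F)
  step 6: x2 ∧ ((¬(x1 ∧ T) ∨ ((x1 ∧ T) ∨ F)) ∧ F)
  step 7: x2 ∧ F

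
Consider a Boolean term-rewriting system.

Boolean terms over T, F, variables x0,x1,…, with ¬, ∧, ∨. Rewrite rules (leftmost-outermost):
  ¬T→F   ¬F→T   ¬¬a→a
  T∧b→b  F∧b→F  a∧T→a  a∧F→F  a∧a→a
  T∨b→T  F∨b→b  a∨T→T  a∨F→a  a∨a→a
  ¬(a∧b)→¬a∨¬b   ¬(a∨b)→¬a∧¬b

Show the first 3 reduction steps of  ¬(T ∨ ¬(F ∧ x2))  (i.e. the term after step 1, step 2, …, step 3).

  start: ¬(T ∨ ¬(F ∧ x2))
  →1  ¬T ∧ ¬¬(F ∧ x2)
  →2  F ∧ ¬¬(F ∧ x2)
  →3  F

Answer: after 3 steps: F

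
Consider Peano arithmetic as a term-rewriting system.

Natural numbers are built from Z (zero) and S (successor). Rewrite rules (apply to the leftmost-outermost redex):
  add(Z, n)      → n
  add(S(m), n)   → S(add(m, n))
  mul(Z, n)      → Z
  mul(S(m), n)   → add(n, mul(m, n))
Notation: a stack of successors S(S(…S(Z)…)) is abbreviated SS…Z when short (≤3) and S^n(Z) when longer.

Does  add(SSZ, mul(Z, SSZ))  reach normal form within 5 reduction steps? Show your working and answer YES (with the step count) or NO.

  start: add(SSZ, mul(Z, SSZ))
  →1  S(add(SZ, mul(Z, SSZ)))
  →2  S(S(add(Z, mul(Z, SSZ))))
  →3  S(S(mul(Z, SSZ)))
  →4  SSZ

Answer: YES — reaches normal form SSZ in 4 ≤ 5 steps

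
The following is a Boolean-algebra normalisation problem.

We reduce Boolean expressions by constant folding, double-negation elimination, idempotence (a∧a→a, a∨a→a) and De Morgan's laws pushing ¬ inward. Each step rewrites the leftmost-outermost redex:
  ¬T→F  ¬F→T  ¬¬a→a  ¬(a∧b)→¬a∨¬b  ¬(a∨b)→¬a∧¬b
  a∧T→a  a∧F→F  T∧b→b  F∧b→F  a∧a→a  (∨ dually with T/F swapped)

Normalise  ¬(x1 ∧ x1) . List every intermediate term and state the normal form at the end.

  start: ¬(x1 ∧ x1)
  step 1: ¬x1 ∨ ¬x1
  step 2: ¬x1

Answer: normal form = ¬x1  (in 2 steps)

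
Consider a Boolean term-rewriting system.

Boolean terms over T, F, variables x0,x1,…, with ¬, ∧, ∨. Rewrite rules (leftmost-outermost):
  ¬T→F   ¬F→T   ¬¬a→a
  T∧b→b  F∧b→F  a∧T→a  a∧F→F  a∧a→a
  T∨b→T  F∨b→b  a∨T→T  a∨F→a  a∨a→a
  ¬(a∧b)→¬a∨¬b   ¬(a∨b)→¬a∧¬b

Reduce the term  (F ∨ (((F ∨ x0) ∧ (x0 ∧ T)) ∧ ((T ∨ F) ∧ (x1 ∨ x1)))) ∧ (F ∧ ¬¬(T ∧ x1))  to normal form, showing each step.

Answer: normal form = F  (in 9 steps)

Derivation:
  start: (F ∨ (((F ∨ x0) ∧ (x0 ∧ T)) ∧ ((T ∨ F) ∧ (x1 ∨ x1)))) ∧ (F ∧ ¬¬(T ∧ x1))
  →1  (((F ∨ x0) ∧ (x0 ∧ T)) ∧ ((T ∨ F) ∧ (x1 ∨ x1))) ∧ (F ∧ ¬¬(T ∧ x1))
  →2  ((x0 ∧ (x0 ∧ T)) ∧ ((T ∨ F) ∧ (x1 ∨ x1))) ∧ (F ∧ ¬¬(T ∧ x1))
  →3  ((x0 ∧ x0) ∧ ((T ∨ F) ∧ (x1 ∨ x1))) ∧ (F ∧ ¬¬(T ∧ x1))
  →4  (x0 ∧ ((T ∨ F) ∧ (x1 ∨ x1))) ∧ (F ∧ ¬¬(T ∧ x1))
  →5  (x0 ∧ (T ∧ (x1 ∨ x1))) ∧ (F ∧ ¬¬(T ∧ x1))
  →6  (x0 ∧ (x1 ∨ x1)) ∧ (F ∧ ¬¬(T ∧ x1))
  →7  (x0 ∧ x1) ∧ (F ∧ ¬¬(T ∧ x1))
  →8  (x0 ∧ x1) ∧ F
  →9  F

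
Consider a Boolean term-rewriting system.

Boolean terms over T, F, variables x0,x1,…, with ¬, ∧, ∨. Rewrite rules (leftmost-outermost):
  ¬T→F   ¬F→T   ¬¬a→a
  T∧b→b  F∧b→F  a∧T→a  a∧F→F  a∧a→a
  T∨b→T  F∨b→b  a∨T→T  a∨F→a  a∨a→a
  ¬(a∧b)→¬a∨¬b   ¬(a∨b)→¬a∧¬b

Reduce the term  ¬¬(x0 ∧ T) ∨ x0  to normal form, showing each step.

Answer: normal form = x0  (in 3 steps)

Working:
  start: ¬¬(x0 ∧ T) ∨ x0
  [1] (x0 ∧ T) ∨ x0
  [2] x0 ∨ x0
  [3] x0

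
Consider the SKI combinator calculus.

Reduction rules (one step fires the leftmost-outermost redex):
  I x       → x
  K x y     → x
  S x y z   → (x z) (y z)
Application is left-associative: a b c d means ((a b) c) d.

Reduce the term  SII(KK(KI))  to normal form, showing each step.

Answer: normal form = KK  (in 5 steps)

Working:
  start: SII(KK(KI))
  →1  I(KK(KI))(I(KK(KI)))
  →2  KK(KI)(I(KK(KI)))
  →3  K(I(KK(KI)))
  →4  K(KK(KI))
  →5  KK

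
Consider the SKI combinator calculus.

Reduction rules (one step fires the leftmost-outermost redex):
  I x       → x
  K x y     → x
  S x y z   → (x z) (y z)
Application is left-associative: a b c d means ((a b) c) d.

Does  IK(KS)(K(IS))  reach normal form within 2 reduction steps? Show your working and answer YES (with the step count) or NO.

  start: IK(KS)(K(IS))
  →1  K(KS)(K(IS))
  →2  KS

Answer: YES — reaches normal form KS in 2 ≤ 2 steps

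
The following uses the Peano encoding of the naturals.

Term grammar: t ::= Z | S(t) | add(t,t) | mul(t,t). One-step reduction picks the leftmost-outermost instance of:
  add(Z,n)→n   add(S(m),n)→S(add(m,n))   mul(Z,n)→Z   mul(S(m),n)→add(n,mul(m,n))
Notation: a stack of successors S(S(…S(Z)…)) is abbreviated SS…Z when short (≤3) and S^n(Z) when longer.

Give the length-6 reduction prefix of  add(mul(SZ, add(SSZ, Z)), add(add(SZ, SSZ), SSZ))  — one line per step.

Answer: after 6 steps: S(add(S(add(add(Z, Z), mul(Z, add(SSZ, Z)))), add(add(SZ, SSZ), SSZ)))

Derivation:
  start: add(mul(SZ, add(SSZ, Z)), add(add(SZ, SSZ), SSZ))
  →1  add(add(add(SSZ, Z), mul(Z, add(SSZ, Z))), add(add(SZ, SSZ), SSZ))
  →2  add(add(S(add(SZ, Z)), mul(Z, add(SSZ, Z))), add(add(SZ, SSZ), SSZ))
  →3  add(S(add(add(SZ, Z), mul(Z, add(SSZ, Z)))), add(add(SZ, SSZ), SSZ))
  →4  S(add(add(add(SZ, Z), mul(Z, add(SSZ, Z))), add(add(SZ, SSZ), SSZ)))
  →5  S(add(add(S(add(Z, Z)), mul(Z, add(SSZ, Z))), add(add(SZ, SSZ), SSZ)))
  →6  S(add(S(add(add(Z, Z), mul(Z, add(SSZ, Z)))), add(add(SZ, SSZ), SSZ)))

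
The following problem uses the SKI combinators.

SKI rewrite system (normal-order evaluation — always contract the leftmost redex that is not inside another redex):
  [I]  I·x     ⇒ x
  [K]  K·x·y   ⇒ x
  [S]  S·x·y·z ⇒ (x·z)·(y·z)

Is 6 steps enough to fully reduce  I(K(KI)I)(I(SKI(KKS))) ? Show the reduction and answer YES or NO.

Answer: YES — reaches normal form I in 3 ≤ 6 steps

Derivation:
  start: I(K(KI)I)(I(SKI(KKS)))
  step 1: K(KI)I(I(SKI(KKS)))
  step 2: KI(I(SKI(KKS)))
  step 3: I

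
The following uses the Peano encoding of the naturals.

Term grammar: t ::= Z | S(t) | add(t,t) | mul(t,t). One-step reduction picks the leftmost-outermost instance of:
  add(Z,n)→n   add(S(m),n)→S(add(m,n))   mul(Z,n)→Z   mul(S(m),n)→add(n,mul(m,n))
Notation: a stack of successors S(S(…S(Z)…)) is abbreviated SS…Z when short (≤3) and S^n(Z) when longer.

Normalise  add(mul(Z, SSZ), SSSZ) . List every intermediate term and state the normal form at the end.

Answer: normal form = SSSZ  (in 2 steps)

Working:
  start: add(mul(Z, SSZ), SSSZ)
  →1  add(Z, SSSZ)
  →2  SSSZ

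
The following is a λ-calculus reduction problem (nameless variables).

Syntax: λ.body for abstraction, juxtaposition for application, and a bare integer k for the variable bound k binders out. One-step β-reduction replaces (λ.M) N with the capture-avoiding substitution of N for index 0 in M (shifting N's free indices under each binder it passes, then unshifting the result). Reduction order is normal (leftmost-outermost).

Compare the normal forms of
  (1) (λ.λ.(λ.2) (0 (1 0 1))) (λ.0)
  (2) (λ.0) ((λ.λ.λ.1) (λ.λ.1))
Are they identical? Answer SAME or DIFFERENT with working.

Term A:
  start: (λ.λ.(λ.2) (0 (1 0 1))) (λ.0)
  [1] λ.(λ.λ.0) (0 ((λ.0) 0 (λ.0)))
  [2] λ.λ.0

Term B:
  start: (λ.0) ((λ.λ.λ.1) (λ.λ.1))
  [1] (λ.λ.λ.1) (λ.λ.1)
  [2] λ.λ.1

Answer: DIFFERENT — A ⇓ λ.λ.0, B ⇓ λ.λ.1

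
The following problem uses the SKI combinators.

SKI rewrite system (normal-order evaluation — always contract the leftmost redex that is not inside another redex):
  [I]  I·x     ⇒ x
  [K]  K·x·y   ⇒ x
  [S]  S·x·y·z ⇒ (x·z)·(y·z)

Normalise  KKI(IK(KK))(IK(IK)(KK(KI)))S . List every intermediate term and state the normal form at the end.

  start: KKI(IK(KK))(IK(IK)(KK(KI)))S
  →1  K(IK(KK))(IK(IK)(KK(KI)))S
  →2  IK(KK)S
  →3  K(KK)S
  →4  KK

Answer: normal form = KK  (in 4 steps)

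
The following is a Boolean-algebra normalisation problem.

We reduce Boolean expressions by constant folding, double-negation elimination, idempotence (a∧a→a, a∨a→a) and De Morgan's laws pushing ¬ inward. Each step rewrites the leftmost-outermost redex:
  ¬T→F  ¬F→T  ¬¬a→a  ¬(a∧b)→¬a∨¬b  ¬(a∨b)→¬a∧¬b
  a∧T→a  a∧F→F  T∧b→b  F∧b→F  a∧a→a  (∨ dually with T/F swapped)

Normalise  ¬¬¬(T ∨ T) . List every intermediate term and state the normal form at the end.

  start: ¬¬¬(T ∨ T)
  [1] ¬(T ∨ T)
  [2] ¬T ∧ ¬T
  [3] ¬T
  [4] F

Answer: normal form = F  (in 4 steps)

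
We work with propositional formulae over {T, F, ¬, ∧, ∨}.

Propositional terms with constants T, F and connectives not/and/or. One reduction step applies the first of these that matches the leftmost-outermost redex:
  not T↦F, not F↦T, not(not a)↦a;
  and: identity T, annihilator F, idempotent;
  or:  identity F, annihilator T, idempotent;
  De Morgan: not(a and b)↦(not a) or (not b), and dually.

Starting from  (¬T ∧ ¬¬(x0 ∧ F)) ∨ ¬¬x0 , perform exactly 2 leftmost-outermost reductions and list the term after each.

Answer: after 2 steps: F ∨ ¬¬x0

Derivation:
  start: (¬T ∧ ¬¬(x0 ∧ F)) ∨ ¬¬x0
  step 1: (F ∧ ¬¬(x0 ∧ F)) ∨ ¬¬x0
  step 2: F ∨ ¬¬x0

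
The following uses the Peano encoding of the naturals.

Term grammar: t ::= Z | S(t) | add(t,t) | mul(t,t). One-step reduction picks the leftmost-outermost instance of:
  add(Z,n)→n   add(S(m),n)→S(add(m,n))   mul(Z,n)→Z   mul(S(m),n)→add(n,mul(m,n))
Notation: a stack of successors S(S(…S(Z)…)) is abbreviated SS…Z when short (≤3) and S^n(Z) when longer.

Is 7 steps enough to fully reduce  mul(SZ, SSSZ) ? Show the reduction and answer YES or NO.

  start: mul(SZ, SSSZ)
  [1] add(SSSZ, mul(Z, SSSZ))
  [2] S(add(SSZ, mul(Z, SSSZ)))
  [3] S(S(add(SZ, mul(Z, SSSZ))))
  [4] S(S(S(add(Z, mul(Z, SSSZ)))))
  [5] S(S(S(mul(Z, SSSZ))))
  [6] SSSZ

Answer: YES — reaches normal form SSSZ in 6 ≤ 7 steps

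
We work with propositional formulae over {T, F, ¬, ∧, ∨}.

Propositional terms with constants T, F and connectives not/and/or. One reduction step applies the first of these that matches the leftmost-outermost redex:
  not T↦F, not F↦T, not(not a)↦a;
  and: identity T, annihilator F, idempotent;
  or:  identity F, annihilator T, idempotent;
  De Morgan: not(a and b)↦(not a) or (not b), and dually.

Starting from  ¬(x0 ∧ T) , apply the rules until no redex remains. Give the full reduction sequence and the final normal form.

Answer: normal form = ¬x0  (in 3 steps)

Working:
  start: ¬(x0 ∧ T)
  [1] ¬x0 ∨ ¬T
  [2] ¬x0 ∨ F
  [3] ¬x0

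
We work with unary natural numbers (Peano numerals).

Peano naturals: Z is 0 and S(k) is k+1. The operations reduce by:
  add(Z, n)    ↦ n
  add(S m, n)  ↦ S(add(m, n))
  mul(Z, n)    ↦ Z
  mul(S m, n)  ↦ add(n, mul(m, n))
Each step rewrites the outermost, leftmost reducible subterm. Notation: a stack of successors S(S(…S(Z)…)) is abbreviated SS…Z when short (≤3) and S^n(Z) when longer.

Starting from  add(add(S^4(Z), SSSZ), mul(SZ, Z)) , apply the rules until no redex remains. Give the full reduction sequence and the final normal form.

Answer: normal form = S^7(Z)  (in 16 steps)

Working:
  start: add(add(S^4(Z), SSSZ), mul(SZ, Z))
  [1] add(S(add(SSSZ, SSSZ)), mul(SZ, Z))
  [2] S(add(add(SSSZ, SSSZ), mul(SZ, Z)))
  [3] S(add(S(add(SSZ, SSSZ)), mul(SZ, Z)))
  [4] S(S(add(add(SSZ, SSSZ), mul(SZ, Z))))
  [5] S(S(add(S(add(SZ, SSSZ)), mul(SZ, Z))))
  [6] S(S(S(add(add(SZ, SSSZ), mul(SZ, Z)))))
  [7] S(S(S(add(S(add(Z, SSSZ)), mul(SZ, Z)))))
  [8] S(S(S(S(add(add(Z, SSSZ), mul(SZ, Z))))))
  [9] S(S(S(S(add(SSSZ, mul(SZ, Z))))))
  [10] S(S(S(S(S(add(SSZ, mul(SZ, Z)))))))
  [11] S(S(S(S(S(S(add(SZ, mul(SZ, Z))))))))
  [12] S(S(S(S(S(S(S(add(Z, mul(SZ, Z)))))))))
  [13] S(S(S(S(S(S(S(mul(SZ, Z))))))))
  [14] S(S(S(S(S(S(S(add(Z, mul(Z, Z)))))))))
  [15] S(S(S(S(S(S(S(mul(Z, Z))))))))
  [16] S^7(Z)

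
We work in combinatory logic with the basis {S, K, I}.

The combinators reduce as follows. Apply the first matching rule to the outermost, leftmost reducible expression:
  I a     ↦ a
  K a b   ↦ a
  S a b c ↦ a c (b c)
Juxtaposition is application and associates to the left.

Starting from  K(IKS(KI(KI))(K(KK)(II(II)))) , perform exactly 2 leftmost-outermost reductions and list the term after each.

  start: K(IKS(KI(KI))(K(KK)(II(II))))
  [1] K(KS(KI(KI))(K(KK)(II(II))))
  [2] K(S(K(KK)(II(II))))

Answer: after 2 steps: K(S(K(KK)(II(II))))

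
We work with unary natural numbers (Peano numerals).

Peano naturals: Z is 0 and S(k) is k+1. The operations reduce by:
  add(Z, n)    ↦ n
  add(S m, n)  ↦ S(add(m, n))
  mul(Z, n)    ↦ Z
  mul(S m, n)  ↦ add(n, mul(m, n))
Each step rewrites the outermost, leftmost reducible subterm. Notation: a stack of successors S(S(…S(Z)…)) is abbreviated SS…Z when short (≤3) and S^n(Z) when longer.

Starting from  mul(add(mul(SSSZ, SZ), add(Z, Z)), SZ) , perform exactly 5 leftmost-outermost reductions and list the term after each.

Answer: after 5 steps: S(add(Z, mul(add(add(Z, mul(SSZ, SZ)), add(Z, Z)), SZ)))

Derivation:
  start: mul(add(mul(SSSZ, SZ), add(Z, Z)), SZ)
  [1] mul(add(add(SZ, mul(SSZ, SZ)), add(Z, Z)), SZ)
  [2] mul(add(S(add(Z, mul(SSZ, SZ))), add(Z, Z)), SZ)
  [3] mul(S(add(add(Z, mul(SSZ, SZ)), add(Z, Z))), SZ)
  [4] add(SZ, mul(add(add(Z, mul(SSZ, SZ)), add(Z, Z)), SZ))
  [5] S(add(Z, mul(add(add(Z, mul(SSZ, SZ)), add(Z, Z)), SZ)))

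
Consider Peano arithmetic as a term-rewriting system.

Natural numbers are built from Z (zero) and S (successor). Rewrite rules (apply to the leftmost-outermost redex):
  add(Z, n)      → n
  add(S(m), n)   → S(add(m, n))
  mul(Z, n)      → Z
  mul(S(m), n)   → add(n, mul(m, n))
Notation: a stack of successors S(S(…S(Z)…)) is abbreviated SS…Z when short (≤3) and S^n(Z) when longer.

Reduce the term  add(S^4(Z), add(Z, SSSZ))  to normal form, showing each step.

Answer: normal form = S^7(Z)  (in 6 steps)

Reduction:
  start: add(S^4(Z), add(Z, SSSZ))
  step 1: S(add(SSSZ, add(Z, SSSZ)))
  step 2: S(S(add(SSZ, add(Z, SSSZ))))
  step 3: S(S(S(add(SZ, add(Z, SSSZ)))))
  step 4: S(S(S(S(add(Z, add(Z, SSSZ))))))
  step 5: S(S(S(S(add(Z, SSSZ)))))
  step 6: S^7(Z)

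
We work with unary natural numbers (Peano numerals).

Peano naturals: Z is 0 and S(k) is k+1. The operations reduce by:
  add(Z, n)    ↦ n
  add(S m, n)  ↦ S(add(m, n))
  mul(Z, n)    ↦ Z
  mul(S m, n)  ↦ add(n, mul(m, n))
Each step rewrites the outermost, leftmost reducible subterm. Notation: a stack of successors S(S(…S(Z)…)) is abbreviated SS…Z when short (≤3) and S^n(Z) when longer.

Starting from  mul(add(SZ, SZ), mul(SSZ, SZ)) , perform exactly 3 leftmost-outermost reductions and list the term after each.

  start: mul(add(SZ, SZ), mul(SSZ, SZ))
  step 1: mul(S(add(Z, SZ)), mul(SSZ, SZ))
  step 2: add(mul(SSZ, SZ), mul(add(Z, SZ), mul(SSZ, SZ)))
  step 3: add(add(SZ, mul(SZ, SZ)), mul(add(Z, SZ), mul(SSZ, SZ)))

Answer: after 3 steps: add(add(SZ, mul(SZ, SZ)), mul(add(Z, SZ), mul(SSZ, SZ)))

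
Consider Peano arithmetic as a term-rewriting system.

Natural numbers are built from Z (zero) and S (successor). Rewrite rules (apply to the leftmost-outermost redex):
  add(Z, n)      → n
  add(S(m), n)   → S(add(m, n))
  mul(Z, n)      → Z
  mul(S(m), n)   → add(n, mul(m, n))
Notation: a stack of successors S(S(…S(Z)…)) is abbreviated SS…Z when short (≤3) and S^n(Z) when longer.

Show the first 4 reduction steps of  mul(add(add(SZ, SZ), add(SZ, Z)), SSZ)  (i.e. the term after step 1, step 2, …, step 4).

Answer: after 4 steps: S(add(SZ, mul(add(add(Z, SZ), add(SZ, Z)), SSZ)))

Reduction:
  start: mul(add(add(SZ, SZ), add(SZ, Z)), SSZ)
  [1] mul(add(S(add(Z, SZ)), add(SZ, Z)), SSZ)
  [2] mul(S(add(add(Z, SZ), add(SZ, Z))), SSZ)
  [3] add(SSZ, mul(add(add(Z, SZ), add(SZ, Z)), SSZ))
  [4] S(add(SZ, mul(add(add(Z, SZ), add(SZ, Z)), SSZ)))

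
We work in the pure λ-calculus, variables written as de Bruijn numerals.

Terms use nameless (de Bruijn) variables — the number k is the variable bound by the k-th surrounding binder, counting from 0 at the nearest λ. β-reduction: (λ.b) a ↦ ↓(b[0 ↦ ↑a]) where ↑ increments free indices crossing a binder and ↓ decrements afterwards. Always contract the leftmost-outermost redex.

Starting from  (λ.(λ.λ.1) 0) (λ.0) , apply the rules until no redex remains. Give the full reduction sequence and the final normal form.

Answer: normal form = λ.λ.0  (in 2 steps)

Derivation:
  start: (λ.(λ.λ.1) 0) (λ.0)
  [1] (λ.λ.1) (λ.0)
  [2] λ.λ.0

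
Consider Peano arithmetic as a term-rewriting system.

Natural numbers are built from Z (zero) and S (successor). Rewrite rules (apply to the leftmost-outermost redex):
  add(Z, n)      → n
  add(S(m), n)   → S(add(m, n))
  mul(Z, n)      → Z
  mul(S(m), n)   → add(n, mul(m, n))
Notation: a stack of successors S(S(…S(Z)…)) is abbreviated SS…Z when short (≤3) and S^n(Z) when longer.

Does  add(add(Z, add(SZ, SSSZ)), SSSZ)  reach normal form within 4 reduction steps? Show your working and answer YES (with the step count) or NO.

  start: add(add(Z, add(SZ, SSSZ)), SSSZ)
  [1] add(add(SZ, SSSZ), SSSZ)
  [2] add(S(add(Z, SSSZ)), SSSZ)
  [3] S(add(add(Z, SSSZ), SSSZ))
  [4] S(add(SSSZ, SSSZ))

Answer: NO — after 4 steps the term is S(add(SSSZ, SSSZ)), not yet normal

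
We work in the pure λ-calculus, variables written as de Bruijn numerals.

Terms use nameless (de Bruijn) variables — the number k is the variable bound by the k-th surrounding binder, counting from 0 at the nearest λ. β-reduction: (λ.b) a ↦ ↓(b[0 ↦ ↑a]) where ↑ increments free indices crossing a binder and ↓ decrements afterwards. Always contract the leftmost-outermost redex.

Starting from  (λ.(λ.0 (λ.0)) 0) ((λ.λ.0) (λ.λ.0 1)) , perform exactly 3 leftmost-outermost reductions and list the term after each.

Answer: after 3 steps: (λ.0) (λ.0)

Reduction:
  start: (λ.(λ.0 (λ.0)) 0) ((λ.λ.0) (λ.λ.0 1))
  →1  (λ.0 (λ.0)) ((λ.λ.0) (λ.λ.0 1))
  →2  (λ.λ.0) (λ.λ.0 1) (λ.0)
  →3  (λ.0) (λ.0)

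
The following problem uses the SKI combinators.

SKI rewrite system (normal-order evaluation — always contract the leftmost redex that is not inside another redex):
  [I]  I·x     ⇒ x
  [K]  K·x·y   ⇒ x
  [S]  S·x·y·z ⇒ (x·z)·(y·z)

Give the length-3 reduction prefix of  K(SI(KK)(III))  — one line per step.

  start: K(SI(KK)(III))
  [1] K(I(III)(KK(III)))
  [2] K(III(KK(III)))
  [3] K(II(KK(III)))

Answer: after 3 steps: K(II(KK(III)))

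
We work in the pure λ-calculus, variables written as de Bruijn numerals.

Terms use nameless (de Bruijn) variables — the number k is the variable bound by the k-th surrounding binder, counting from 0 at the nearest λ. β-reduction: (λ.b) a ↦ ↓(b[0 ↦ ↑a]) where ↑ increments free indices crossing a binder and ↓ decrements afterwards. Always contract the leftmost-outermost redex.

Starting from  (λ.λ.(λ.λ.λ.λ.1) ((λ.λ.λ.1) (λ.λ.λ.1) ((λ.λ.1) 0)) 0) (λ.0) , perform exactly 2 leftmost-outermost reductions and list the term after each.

  start: (λ.λ.(λ.λ.λ.λ.1) ((λ.λ.λ.1) (λ.λ.λ.1) ((λ.λ.1) 0)) 0) (λ.0)
  →1  λ.(λ.λ.λ.λ.1) ((λ.λ.λ.1) (λ.λ.λ.1) ((λ.λ.1) 0)) 0
  →2  λ.(λ.λ.λ.1) 0

Answer: after 2 steps: λ.(λ.λ.λ.1) 0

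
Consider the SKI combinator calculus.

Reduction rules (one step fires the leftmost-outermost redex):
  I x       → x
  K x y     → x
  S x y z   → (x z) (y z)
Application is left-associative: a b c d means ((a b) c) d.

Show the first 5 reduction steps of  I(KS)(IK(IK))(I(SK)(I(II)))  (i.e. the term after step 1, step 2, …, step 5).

Answer: after 5 steps: S(SKI)

Derivation:
  start: I(KS)(IK(IK))(I(SK)(I(II)))
  [1] KS(IK(IK))(I(SK)(I(II)))
  [2] S(I(SK)(I(II)))
  [3] S(SK(I(II)))
  [4] S(SK(II))
  [5] S(SKI)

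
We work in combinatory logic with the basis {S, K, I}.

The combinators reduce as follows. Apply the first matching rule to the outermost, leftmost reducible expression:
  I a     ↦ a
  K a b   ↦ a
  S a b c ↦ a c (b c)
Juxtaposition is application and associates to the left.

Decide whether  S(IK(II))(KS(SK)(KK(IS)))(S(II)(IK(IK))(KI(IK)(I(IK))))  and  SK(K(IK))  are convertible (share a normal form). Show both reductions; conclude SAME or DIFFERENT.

Term A:
  start: S(IK(II))(KS(SK)(KK(IS)))(S(II)(IK(IK))(KI(IK)(I(IK))))
  →1  IK(II)(S(II)(IK(IK))(KI(IK)(I(IK))))(KS(SK)(KK(IS))(S(II)(IK(IK))(KI(IK)(I(IK)))))
  →2  K(II)(S(II)(IK(IK))(KI(IK)(I(IK))))(KS(SK)(KK(IS))(S(II)(IK(IK))(KI(IK)(I(IK)))))
  →3  II(KS(SK)(KK(IS))(S(II)(IK(IK))(KI(IK)(I(IK)))))
  →4  I(KS(SK)(KK(IS))(S(II)(IK(IK))(KI(IK)(I(IK)))))
  →5  KS(SK)(KK(IS))(S(II)(IK(IK))(KI(IK)(I(IK))))
  →6  S(KK(IS))(S(II)(IK(IK))(KI(IK)(I(IK))))
  →7  SK(S(II)(IK(IK))(KI(IK)(I(IK))))
  →8  SK(II(KI(IK)(I(IK)))(IK(IK)(KI(IK)(I(IK)))))
  →9  SK(I(KI(IK)(I(IK)))(IK(IK)(KI(IK)(I(IK)))))
  →10  SK(KI(IK)(I(IK))(IK(IK)(KI(IK)(I(IK)))))
  →11  SK(I(I(IK))(IK(IK)(KI(IK)(I(IK)))))
  →12  SK(I(IK)(IK(IK)(KI(IK)(I(IK)))))
  →13  SK(IK(IK(IK)(KI(IK)(I(IK)))))
  →14  SK(K(IK(IK)(KI(IK)(I(IK)))))
  →15  SK(K(K(IK)(KI(IK)(I(IK)))))
  →16  SK(K(IK))
  →17  SK(KK)

Term B:
  start: SK(K(IK))
  →1  SK(KK)

Answer: SAME — A ⇓ SK(KK), B ⇓ SK(KK)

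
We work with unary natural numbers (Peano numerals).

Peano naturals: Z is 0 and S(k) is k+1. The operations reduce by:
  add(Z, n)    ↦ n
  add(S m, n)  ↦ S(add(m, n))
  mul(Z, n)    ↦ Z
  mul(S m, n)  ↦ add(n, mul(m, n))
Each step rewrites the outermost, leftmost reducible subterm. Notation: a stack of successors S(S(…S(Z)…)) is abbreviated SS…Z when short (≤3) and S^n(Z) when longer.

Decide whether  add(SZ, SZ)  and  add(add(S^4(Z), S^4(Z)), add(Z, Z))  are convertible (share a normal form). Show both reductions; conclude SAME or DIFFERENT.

Answer: DIFFERENT — A ⇓ SSZ, B ⇓ S^8(Z)

Reduction:
Term A:
  start: add(SZ, SZ)
  step 1: S(add(Z, SZ))
  step 2: SSZ

Term B:
  start: add(add(S^4(Z), S^4(Z)), add(Z, Z))
  step 1: add(S(add(SSSZ, S^4(Z))), add(Z, Z))
  step 2: S(add(add(SSSZ, S^4(Z)), add(Z, Z)))
  step 3: S(add(S(add(SSZ, S^4(Z))), add(Z, Z)))
  step 4: S(S(add(add(SSZ, S^4(Z)), add(Z, Z))))
  step 5: S(S(add(S(add(SZ, S^4(Z))), add(Z, Z))))
  step 6: S(S(S(add(add(SZ, S^4(Z)), add(Z, Z)))))
  step 7: S(S(S(add(S(add(Z, S^4(Z))), add(Z, Z)))))
  step 8: S(S(S(S(add(add(Z, S^4(Z)), add(Z, Z))))))
  step 9: S(S(S(S(add(S^4(Z), add(Z, Z))))))
  step 10: S(S(S(S(S(add(SSSZ, add(Z, Z)))))))
  step 11: S(S(S(S(S(S(add(SSZ, add(Z, Z))))))))
  step 12: S(S(S(S(S(S(S(add(SZ, add(Z, Z)))))))))
  step 13: S(S(S(S(S(S(S(S(add(Z, add(Z, Z))))))))))
  step 14: S(S(S(S(S(S(S(S(add(Z, Z)))))))))
  step 15: S^8(Z)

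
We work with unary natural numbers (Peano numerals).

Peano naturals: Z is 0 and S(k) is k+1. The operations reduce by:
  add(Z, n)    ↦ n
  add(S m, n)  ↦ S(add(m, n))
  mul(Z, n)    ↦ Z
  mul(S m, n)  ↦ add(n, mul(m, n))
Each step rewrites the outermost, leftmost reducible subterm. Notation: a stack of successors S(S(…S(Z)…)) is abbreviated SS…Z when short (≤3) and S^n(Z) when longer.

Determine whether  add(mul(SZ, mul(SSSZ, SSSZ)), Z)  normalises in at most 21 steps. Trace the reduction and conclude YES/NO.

  start: add(mul(SZ, mul(SSSZ, SSSZ)), Z)
  step 1: add(add(mul(SSSZ, SSSZ), mul(Z, mul(SSSZ, SSSZ))), Z)
  step 2: add(add(add(SSSZ, mul(SSZ, SSSZ)), mul(Z, mul(SSSZ, SSSZ))), Z)
  step 3: add(add(S(add(SSZ, mul(SSZ, SSSZ))), mul(Z, mul(SSSZ, SSSZ))), Z)
  step 4: add(S(add(add(SSZ, mul(SSZ, SSSZ)), mul(Z, mul(SSSZ, SSSZ)))), Z)
  step 5: S(add(add(add(SSZ, mul(SSZ, SSSZ)), mul(Z, mul(SSSZ, SSSZ))), Z))
  step 6: S(add(add(S(add(SZ, mul(SSZ, SSSZ))), mul(Z, mul(SSSZ, SSSZ))), Z))
  step 7: S(add(S(add(add(SZ, mul(SSZ, SSSZ)), mul(Z, mul(SSSZ, SSSZ)))), Z))
  step 8: S(S(add(add(add(SZ, mul(SSZ, SSSZ)), mul(Z, mul(SSSZ, SSSZ))), Z)))
  step 9: S(S(add(add(S(add(Z, mul(SSZ, SSSZ))), mul(Z, mul(SSSZ, SSSZ))), Z)))
  step 10: S(S(add(S(add(add(Z, mul(SSZ, SSSZ)), mul(Z, mul(SSSZ, SSSZ)))), Z)))
  step 11: S(S(S(add(add(add(Z, mul(SSZ, SSSZ)), mul(Z, mul(SSSZ, SSSZ))), Z))))
  step 12: S(S(S(add(add(mul(SSZ, SSSZ), mul(Z, mul(SSSZ, SSSZ))), Z))))
  step 13: S(S(S(add(add(add(SSSZ, mul(SZ, SSSZ)), mul(Z, mul(SSSZ, SSSZ))), Z))))
  step 14: S(S(S(add(add(S(add(SSZ, mul(SZ, SSSZ))), mul(Z, mul(SSSZ, SSSZ))), Z))))
  step 15: S(S(S(add(S(add(add(SSZ, mul(SZ, SSSZ)), mul(Z, mul(SSSZ, SSSZ)))), Z))))
  step 16: S(S(S(S(add(add(add(SSZ, mul(SZ, SSSZ)), mul(Z, mul(SSSZ, SSSZ))), Z)))))
  step 17: S(S(S(S(add(add(S(add(SZ, mul(SZ, SSSZ))), mul(Z, mul(SSSZ, SSSZ))), Z)))))
  step 18: S(S(S(S(add(S(add(add(SZ, mul(SZ, SSSZ)), mul(Z, mul(SSSZ, SSSZ)))), Z)))))
  step 19: S(S(S(S(S(add(add(add(SZ, mul(SZ, SSSZ)), mul(Z, mul(SSSZ, SSSZ))), Z))))))
  step 20: S(S(S(S(S(add(add(S(add(Z, mul(SZ, SSSZ))), mul(Z, mul(SSSZ, SSSZ))), Z))))))
  step 21: S(S(S(S(S(add(S(add(add(Z, mul(SZ, SSSZ)), mul(Z, mul(SSSZ, SSSZ)))), Z))))))

Answer: NO — after 21 steps the term is S(S(S(S(S(add(S(add(add(Z, mul(SZ, SSSZ)), mul(Z, mul(SSSZ, SSSZ)))), Z)))))), not yet normal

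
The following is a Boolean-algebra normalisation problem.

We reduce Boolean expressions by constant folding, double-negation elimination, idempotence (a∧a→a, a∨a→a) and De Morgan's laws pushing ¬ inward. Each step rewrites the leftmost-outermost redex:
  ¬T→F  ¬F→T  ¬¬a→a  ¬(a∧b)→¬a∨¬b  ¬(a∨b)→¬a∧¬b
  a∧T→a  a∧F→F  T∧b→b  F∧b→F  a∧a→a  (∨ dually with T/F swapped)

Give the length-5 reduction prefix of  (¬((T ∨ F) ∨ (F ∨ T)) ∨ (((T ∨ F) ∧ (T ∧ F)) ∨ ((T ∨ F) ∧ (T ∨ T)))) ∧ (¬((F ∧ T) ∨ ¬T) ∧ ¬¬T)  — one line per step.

  start: (¬((T ∨ F) ∨ (F ∨ T)) ∨ (((T ∨ F) ∧ (T ∧ F)) ∨ ((T ∨ F) ∧ (T ∨ T)))) ∧ (¬((F ∧ T) ∨ ¬T) ∧ ¬¬T)
  →1  ((¬(T ∨ F) ∧ ¬(F ∨ T)) ∨ (((T ∨ F) ∧ (T ∧ F)) ∨ ((T ∨ F) ∧ (T ∨ T)))) ∧ (¬((F ∧ T) ∨ ¬T) ∧ ¬¬T)
  →2  (((¬T ∧ ¬F) ∧ ¬(F ∨ T)) ∨ (((T ∨ F) ∧ (T ∧ F)) ∨ ((T ∨ F) ∧ (T ∨ T)))) ∧ (¬((F ∧ T) ∨ ¬T) ∧ ¬¬T)
  →3  (((F ∧ ¬F) ∧ ¬(F ∨ T)) ∨ (((T ∨ F) ∧ (T ∧ F)) ∨ ((T ∨ F) ∧ (T ∨ T)))) ∧ (¬((F ∧ T) ∨ ¬T) ∧ ¬¬T)
  →4  ((F ∧ ¬(F ∨ T)) ∨ (((T ∨ F) ∧ (T ∧ F)) ∨ ((T ∨ F) ∧ (T ∨ T)))) ∧ (¬((F ∧ T) ∨ ¬T) ∧ ¬¬T)
  →5  (F ∨ (((T ∨ F) ∧ (T ∧ F)) ∨ ((T ∨ F) ∧ (T ∨ T)))) ∧ (¬((F ∧ T) ∨ ¬T) ∧ ¬¬T)

Answer: after 5 steps: (F ∨ (((T ∨ F) ∧ (T ∧ F)) ∨ ((T ∨ F) ∧ (T ∨ T)))) ∧ (¬((F ∧ T) ∨ ¬T) ∧ ¬¬T)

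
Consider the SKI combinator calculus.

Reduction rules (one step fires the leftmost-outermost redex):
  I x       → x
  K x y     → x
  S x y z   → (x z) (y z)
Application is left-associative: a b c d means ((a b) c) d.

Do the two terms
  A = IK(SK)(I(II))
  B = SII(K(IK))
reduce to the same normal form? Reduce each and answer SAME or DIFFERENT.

Term A:
  start: IK(SK)(I(II))
  →1  K(SK)(I(II))
  →2  SK

Term B:
  start: SII(K(IK))
  →1  I(K(IK))(I(K(IK)))
  →2  K(IK)(I(K(IK)))
  →3  IK
  →4  K

Answer: DIFFERENT — A ⇓ SK, B ⇓ K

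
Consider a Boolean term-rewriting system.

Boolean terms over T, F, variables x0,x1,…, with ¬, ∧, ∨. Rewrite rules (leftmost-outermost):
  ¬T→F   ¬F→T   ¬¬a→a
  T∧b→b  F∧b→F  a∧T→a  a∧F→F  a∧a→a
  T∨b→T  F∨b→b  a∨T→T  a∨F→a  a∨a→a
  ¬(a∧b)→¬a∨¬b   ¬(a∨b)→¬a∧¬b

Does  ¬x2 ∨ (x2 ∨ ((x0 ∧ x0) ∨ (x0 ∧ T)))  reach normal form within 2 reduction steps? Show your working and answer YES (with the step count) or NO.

Answer: NO — after 2 steps the term is ¬x2 ∨ (x2 ∨ (x0 ∨ x0)), not yet normal

Derivation:
  start: ¬x2 ∨ (x2 ∨ ((x0 ∧ x0) ∨ (x0 ∧ T)))
  [1] ¬x2 ∨ (x2 ∨ (x0 ∨ (x0 ∧ T)))
  [2] ¬x2 ∨ (x2 ∨ (x0 ∨ x0))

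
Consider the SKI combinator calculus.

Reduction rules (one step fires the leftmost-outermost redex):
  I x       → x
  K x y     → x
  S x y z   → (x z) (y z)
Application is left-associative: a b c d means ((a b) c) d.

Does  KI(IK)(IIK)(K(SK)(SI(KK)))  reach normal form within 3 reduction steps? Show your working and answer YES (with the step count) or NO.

  start: KI(IK)(IIK)(K(SK)(SI(KK)))
  [1] I(IIK)(K(SK)(SI(KK)))
  [2] IIK(K(SK)(SI(KK)))
  [3] IK(K(SK)(SI(KK)))

Answer: NO — after 3 steps the term is IK(K(SK)(SI(KK))), not yet normal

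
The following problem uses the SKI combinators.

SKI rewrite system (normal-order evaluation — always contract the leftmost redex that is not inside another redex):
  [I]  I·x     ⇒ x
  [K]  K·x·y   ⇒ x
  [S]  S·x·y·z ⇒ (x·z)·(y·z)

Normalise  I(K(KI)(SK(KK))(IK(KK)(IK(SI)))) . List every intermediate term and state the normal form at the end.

Answer: normal form = I  (in 3 steps)

Derivation:
  start: I(K(KI)(SK(KK))(IK(KK)(IK(SI))))
  →1  K(KI)(SK(KK))(IK(KK)(IK(SI)))
  →2  KI(IK(KK)(IK(SI)))
  →3  I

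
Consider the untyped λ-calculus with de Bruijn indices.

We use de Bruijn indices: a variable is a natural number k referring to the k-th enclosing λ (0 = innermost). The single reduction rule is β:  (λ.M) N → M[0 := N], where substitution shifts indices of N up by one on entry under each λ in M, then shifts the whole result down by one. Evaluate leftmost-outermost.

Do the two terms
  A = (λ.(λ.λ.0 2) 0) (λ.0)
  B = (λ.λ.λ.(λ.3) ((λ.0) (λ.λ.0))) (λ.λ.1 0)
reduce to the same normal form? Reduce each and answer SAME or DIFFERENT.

Term A:
  start: (λ.(λ.λ.0 2) 0) (λ.0)
  step 1: (λ.λ.0 (λ.0)) (λ.0)
  step 2: λ.0 (λ.0)

Term B:
  start: (λ.λ.λ.(λ.3) ((λ.0) (λ.λ.0))) (λ.λ.1 0)
  step 1: λ.λ.(λ.λ.λ.1 0) ((λ.0) (λ.λ.0))
  step 2: λ.λ.λ.λ.1 0

Answer: DIFFERENT — A ⇓ λ.0 (λ.0), B ⇓ λ.λ.λ.λ.1 0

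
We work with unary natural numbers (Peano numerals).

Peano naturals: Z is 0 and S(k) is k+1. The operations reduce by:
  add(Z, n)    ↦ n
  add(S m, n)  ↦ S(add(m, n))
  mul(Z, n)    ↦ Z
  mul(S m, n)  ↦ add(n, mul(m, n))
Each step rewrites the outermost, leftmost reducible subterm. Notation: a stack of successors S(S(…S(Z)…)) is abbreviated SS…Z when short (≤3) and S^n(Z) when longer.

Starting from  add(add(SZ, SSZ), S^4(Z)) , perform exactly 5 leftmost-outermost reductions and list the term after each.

  start: add(add(SZ, SSZ), S^4(Z))
  →1  add(S(add(Z, SSZ)), S^4(Z))
  →2  S(add(add(Z, SSZ), S^4(Z)))
  →3  S(add(SSZ, S^4(Z)))
  →4  S(S(add(SZ, S^4(Z))))
  →5  S(S(S(add(Z, S^4(Z)))))

Answer: after 5 steps: S(S(S(add(Z, S^4(Z)))))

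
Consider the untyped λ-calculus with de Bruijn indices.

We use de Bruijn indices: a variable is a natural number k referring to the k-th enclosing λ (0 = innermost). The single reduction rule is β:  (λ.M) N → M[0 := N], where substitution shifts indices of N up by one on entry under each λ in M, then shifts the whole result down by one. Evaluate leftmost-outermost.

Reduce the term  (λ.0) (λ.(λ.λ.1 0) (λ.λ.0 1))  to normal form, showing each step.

Answer: normal form = λ.λ.λ.0 1  (in 3 steps)

Reduction:
  start: (λ.0) (λ.(λ.λ.1 0) (λ.λ.0 1))
  step 1: λ.(λ.λ.1 0) (λ.λ.0 1)
  step 2: λ.λ.(λ.λ.0 1) 0
  step 3: λ.λ.λ.0 1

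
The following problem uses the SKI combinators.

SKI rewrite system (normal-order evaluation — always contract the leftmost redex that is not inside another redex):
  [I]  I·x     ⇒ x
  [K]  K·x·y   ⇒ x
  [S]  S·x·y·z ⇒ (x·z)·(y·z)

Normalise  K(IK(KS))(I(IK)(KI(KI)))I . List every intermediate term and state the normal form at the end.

Answer: normal form = KS  (in 3 steps)

Reduction:
  start: K(IK(KS))(I(IK)(KI(KI)))I
  [1] IK(KS)I
  [2] K(KS)I
  [3] KS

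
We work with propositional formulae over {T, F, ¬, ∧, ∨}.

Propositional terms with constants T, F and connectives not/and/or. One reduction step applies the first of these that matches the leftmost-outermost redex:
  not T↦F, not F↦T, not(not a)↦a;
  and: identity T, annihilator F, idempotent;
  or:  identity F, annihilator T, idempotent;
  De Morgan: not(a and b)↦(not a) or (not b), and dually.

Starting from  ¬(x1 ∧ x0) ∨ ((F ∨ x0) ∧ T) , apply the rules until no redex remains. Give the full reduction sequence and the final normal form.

  start: ¬(x1 ∧ x0) ∨ ((F ∨ x0) ∧ T)
  [1] (¬x1 ∨ ¬x0) ∨ ((F ∨ x0) ∧ T)
  [2] (¬x1 ∨ ¬x0) ∨ (F ∨ x0)
  [3] (¬x1 ∨ ¬x0) ∨ x0

Answer: normal form = (¬x1 ∨ ¬x0) ∨ x0  (in 3 steps)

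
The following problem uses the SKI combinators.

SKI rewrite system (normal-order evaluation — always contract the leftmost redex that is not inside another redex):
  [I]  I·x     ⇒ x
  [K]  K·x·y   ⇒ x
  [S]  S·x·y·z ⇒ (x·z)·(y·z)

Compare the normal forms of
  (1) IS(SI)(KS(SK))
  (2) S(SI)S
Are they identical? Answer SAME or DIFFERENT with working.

Answer: SAME — A ⇓ S(SI)S, B ⇓ S(SI)S

Reduction:
Term A:
  start: IS(SI)(KS(SK))
  step 1: S(SI)(KS(SK))
  step 2: S(SI)S

Term B:
  start: S(SI)S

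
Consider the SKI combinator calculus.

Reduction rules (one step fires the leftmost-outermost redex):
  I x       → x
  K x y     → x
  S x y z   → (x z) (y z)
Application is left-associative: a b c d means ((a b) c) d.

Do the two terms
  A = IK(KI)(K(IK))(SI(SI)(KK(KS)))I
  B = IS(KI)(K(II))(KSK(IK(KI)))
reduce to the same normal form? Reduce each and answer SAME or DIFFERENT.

Answer: SAME — A ⇓ I, B ⇓ I

Working:
Term A:
  start: IK(KI)(K(IK))(SI(SI)(KK(KS)))I
  →1  K(KI)(K(IK))(SI(SI)(KK(KS)))I
  →2  KI(SI(SI)(KK(KS)))I
  →3  II
  →4  I

Term B:
  start: IS(KI)(K(II))(KSK(IK(KI)))
  →1  S(KI)(K(II))(KSK(IK(KI)))
  →2  KI(KSK(IK(KI)))(K(II)(KSK(IK(KI))))
  →3  I(K(II)(KSK(IK(KI))))
  →4  K(II)(KSK(IK(KI)))
  →5  II
  →6  I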